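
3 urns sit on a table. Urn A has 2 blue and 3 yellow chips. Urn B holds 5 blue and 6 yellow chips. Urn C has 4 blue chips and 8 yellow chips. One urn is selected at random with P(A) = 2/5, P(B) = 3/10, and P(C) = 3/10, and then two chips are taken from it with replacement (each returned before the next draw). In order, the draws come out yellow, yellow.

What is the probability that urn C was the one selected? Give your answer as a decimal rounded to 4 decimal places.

0.3637

The likelihood of the observed sequence under each hypothesis: P(data | urn A) = (3/5)(3/5) = 0.36; P(data | urn B) = (6/11)(6/11) = 0.29752; P(data | urn C) = (8/12)(8/12) = 0.44444.
Weighting by the prior gives 2/5 · 0.36 = 0.144, 3/10 · 0.29752 = 0.089256, 3/10 · 0.44444 = 0.13333; summing to 0.36659.
Therefore the posterior P(urn C | data) = (0.13333) / (0.36659) = 0.36371.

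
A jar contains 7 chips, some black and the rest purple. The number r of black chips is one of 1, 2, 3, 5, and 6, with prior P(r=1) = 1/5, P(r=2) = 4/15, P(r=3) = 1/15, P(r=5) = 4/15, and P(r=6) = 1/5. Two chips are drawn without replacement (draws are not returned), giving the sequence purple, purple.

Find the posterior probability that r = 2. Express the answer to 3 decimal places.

Under each hypothesis, the probability of the observed sequence is: P(data | r = 1) = (6/7)(5/6) = 5/7; P(data | r = 2) = (5/7)(4/6) = 10/21; P(data | r = 3) = (4/7)(3/6) = 2/7; P(data | r = 5) = (2/7)(1/6) = 1/21; P(data | r = 6) = (1/7)(0/6) = 0.
The prior-weighted likelihoods are 1/5 · 5/7 = 1/7, 4/15 · 10/21 = 8/63, 1/15 · 2/7 = 2/105, 4/15 · 1/21 = 4/315, 1/5 · 0 = 0; these sum to 19/63.
Therefore the posterior P(r = 2 | data) = (8/63) / (19/63) = 8/19.

0.421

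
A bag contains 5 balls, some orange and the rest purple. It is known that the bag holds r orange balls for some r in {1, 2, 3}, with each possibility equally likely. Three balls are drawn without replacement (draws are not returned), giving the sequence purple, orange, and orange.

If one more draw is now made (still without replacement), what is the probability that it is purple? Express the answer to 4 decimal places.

0.6667

Compute the likelihood of the observed sequence for each case: P(data | r = 1) = (4/5)(1/4)(0/3) = 0; P(data | r = 2) = (3/5)(2/4)(1/3) = 1/10; P(data | r = 3) = (2/5)(3/4)(2/3) = 1/5.
Weighting by the prior gives 1/3 · 0 = 0, 1/3 · 1/10 = 1/30, 1/3 · 1/5 = 1/15; summing to 1/10.
Dividing through by the total gives posterior P(r = 1 | data) = 0, P(r = 2 | data) = 1/3, P(r = 3 | data) = 2/3.
Averaging over the posterior, P(purple next | data) = (1)(1/3) + (1/2)(2/3) = 2/3.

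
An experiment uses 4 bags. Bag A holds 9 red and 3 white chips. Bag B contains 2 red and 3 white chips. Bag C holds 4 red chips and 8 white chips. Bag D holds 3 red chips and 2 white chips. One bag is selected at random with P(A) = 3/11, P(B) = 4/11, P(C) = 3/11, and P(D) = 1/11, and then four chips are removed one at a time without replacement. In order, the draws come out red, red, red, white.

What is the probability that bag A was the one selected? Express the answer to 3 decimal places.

For each hypothesis, P(data | H) works out to: P(data | bag A) = (9/12)(8/11)(7/10)(3/9) = 0.12727; P(data | bag B) = (2/5)(1/4)(0/3) = 0; P(data | bag C) = (4/12)(3/11)(2/10)(8/9) = 0.016162; P(data | bag D) = (3/5)(2/4)(1/3)(2/2) = 0.1.
Multiplying each by its prior: 3/11 · 0.12727 = 0.034711, 4/11 · 0 = 0, 3/11 · 0.016162 = 0.0044077, 1/11 · 0.1 = 0.0090909; with total 0.048209.
Therefore the posterior P(bag A | data) = (0.034711) / (0.048209) = 0.72.

0.720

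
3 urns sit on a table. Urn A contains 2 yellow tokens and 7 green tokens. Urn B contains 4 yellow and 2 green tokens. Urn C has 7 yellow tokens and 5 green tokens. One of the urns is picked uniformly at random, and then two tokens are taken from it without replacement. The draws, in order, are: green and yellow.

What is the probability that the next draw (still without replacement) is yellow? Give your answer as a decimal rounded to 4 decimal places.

The likelihood of the observed sequence under each hypothesis: P(data | urn A) = (7/9)(2/8) = 0.19444; P(data | urn B) = (2/6)(4/5) = 0.26667; P(data | urn C) = (5/12)(7/11) = 0.26515.
Multiplying each by its prior: 1/3 · 0.19444 = 0.064815, 1/3 · 0.26667 = 0.088889, 1/3 · 0.26515 = 0.088384; summing to 0.24209.
Dividing through by the total gives posterior P(urn A | data) = 0.26773, P(urn B | data) = 0.36718, P(urn C | data) = 0.36509.
The predictive probability is P(yellow next | data) = (1/7)(0.26773) + (3/4)(0.36718) + (3/5)(0.36509) = 0.53268.

0.5327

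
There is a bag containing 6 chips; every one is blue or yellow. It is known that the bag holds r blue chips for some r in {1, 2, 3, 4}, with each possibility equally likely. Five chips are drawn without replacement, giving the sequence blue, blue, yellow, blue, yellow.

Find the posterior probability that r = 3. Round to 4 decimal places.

0.4286

The likelihood of the observed sequence under each hypothesis: P(data | r = 1) = (1/6)(0/5) = 0; P(data | r = 2) = (2/6)(1/5)(4/4)(0/3) = 0; P(data | r = 3) = (3/6)(2/5)(3/4)(1/3)(2/2) = 1/20; P(data | r = 4) = (4/6)(3/5)(2/4)(2/3)(1/2) = 1/15.
Weighting by the prior gives 1/4 · 0 = 0, 1/4 · 0 = 0, 1/4 · 1/20 = 1/80, 1/4 · 1/15 = 1/60; with total 7/240.
By Bayes' rule, P(r = 3 | data) = (1/80) / (7/240) = 3/7.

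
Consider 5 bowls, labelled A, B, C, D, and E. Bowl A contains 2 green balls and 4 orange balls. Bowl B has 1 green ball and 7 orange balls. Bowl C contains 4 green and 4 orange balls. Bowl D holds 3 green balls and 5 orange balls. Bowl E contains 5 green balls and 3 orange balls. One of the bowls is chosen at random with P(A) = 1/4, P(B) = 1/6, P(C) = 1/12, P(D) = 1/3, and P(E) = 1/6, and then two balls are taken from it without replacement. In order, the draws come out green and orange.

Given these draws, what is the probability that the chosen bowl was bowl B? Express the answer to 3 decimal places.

0.085

Under each hypothesis, the probability of the observed sequence is: P(data | bowl A) = (2/6)(4/5) = 4/15; P(data | bowl B) = (1/8)(7/7) = 1/8; P(data | bowl C) = (4/8)(4/7) = 2/7; P(data | bowl D) = (3/8)(5/7) = 15/56; P(data | bowl E) = (5/8)(3/7) = 15/56.
Multiplying each by its prior: 1/4 · 4/15 = 1/15, 1/6 · 1/8 = 1/48, 1/12 · 2/7 = 1/42, 1/3 · 15/56 = 5/56, 1/6 · 15/56 = 5/112; summing to 103/420.
So P(bowl B | data) = (1/48) / (103/420) = 35/412.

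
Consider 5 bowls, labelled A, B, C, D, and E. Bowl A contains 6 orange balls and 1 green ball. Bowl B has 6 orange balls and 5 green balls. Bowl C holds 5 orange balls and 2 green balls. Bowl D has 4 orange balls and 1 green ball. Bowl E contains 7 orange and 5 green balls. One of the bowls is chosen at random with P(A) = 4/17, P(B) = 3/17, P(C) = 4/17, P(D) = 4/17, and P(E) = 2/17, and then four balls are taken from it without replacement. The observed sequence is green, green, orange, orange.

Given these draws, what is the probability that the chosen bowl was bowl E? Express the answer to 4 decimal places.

0.2529

For each hypothesis, P(data | H) works out to: P(data | bowl A) = (1/7)(0/6) = 0; P(data | bowl B) = (5/11)(4/10)(6/9)(5/8) = 0.075758; P(data | bowl C) = (2/7)(1/6)(5/5)(4/4) = 0.047619; P(data | bowl D) = (1/5)(0/4) = 0; P(data | bowl E) = (5/12)(4/11)(7/10)(6/9) = 0.070707.
Multiplying each by its prior: 4/17 · 0 = 0, 3/17 · 0.075758 = 0.013369, 4/17 · 0.047619 = 0.011204, 4/17 · 0 = 0, 2/17 · 0.070707 = 0.0083185; these sum to 0.032892.
Hence P(bowl E | data) = (0.0083185) / (0.032892) = 0.2529.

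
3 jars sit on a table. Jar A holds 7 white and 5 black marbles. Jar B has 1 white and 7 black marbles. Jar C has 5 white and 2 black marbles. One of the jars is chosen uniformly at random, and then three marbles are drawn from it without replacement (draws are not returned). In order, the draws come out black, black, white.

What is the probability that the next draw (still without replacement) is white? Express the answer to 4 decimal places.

0.4246

The likelihood of the observed sequence under each hypothesis: P(data | jar A) = (5/12)(4/11)(7/10) = 0.10606; P(data | jar B) = (7/8)(6/7)(1/6) = 0.125; P(data | jar C) = (2/7)(1/6)(5/5) = 0.047619.
Weighting by the prior gives 1/3 · 0.10606 = 0.035354, 1/3 · 0.125 = 0.041667, 1/3 · 0.047619 = 0.015873; these sum to 0.092893.
The posterior is then P(jar A | data) = 0.38058, P(jar B | data) = 0.44854, P(jar C | data) = 0.17087.
So P(white next | data) = Σ P(white next | H) P(H | data) = (2/3)(0.38058) + (0)(0.44854) + (1)(0.17087) = 0.4246.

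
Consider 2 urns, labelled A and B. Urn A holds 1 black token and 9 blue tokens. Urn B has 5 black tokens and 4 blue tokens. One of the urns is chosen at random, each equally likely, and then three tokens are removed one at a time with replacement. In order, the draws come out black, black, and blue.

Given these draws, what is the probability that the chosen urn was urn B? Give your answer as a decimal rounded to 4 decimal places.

0.9384

Compute the likelihood of the observed sequence for each case: P(data | urn A) = (1/10)(1/10)(9/10) = 0.009; P(data | urn B) = (5/9)(5/9)(4/9) = 0.13717.
Weighting by the prior gives 1/2 · 0.009 = 0.0045, 1/2 · 0.13717 = 0.068587; summing to 0.073087.
Therefore the posterior P(urn B | data) = (0.068587) / (0.073087) = 0.93843.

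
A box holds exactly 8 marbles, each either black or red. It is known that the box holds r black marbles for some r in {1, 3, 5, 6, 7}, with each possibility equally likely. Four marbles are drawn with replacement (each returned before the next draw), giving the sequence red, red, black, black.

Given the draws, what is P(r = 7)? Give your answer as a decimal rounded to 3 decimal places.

For each hypothesis, P(data | H) works out to: P(data | r = 1) = (7/8)(7/8)(1/8)(1/8) = 0.011963; P(data | r = 3) = (5/8)(5/8)(3/8)(3/8) = 0.054932; P(data | r = 5) = (3/8)(3/8)(5/8)(5/8) = 0.054932; P(data | r = 6) = (2/8)(2/8)(6/8)(6/8) = 0.035156; P(data | r = 7) = (1/8)(1/8)(7/8)(7/8) = 0.011963.
The prior-weighted likelihoods are 1/5 · 0.011963 = 0.0023926, 1/5 · 0.054932 = 0.010986, 1/5 · 0.054932 = 0.010986, 1/5 · 0.035156 = 0.0070313, 1/5 · 0.011963 = 0.0023926; summing to 0.033789.
By Bayes' rule, P(r = 7 | data) = (0.0023926) / (0.033789) = 0.070809.

0.071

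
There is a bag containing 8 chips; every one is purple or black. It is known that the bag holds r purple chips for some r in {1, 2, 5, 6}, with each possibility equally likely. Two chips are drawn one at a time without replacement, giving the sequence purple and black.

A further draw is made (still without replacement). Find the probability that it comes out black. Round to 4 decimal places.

The likelihood of the observed sequence under each hypothesis: P(data | r = 1) = (1/8)(7/7) = 1/8; P(data | r = 2) = (2/8)(6/7) = 3/14; P(data | r = 5) = (5/8)(3/7) = 15/56; P(data | r = 6) = (6/8)(2/7) = 3/14.
Multiplying each by its prior: 1/4 · 1/8 = 1/32, 1/4 · 3/14 = 3/56, 1/4 · 15/56 = 15/224, 1/4 · 3/14 = 3/56; summing to 23/112.
Normalising, the posterior is P(r = 1 | data) = 7/46, P(r = 2 | data) = 6/23, P(r = 5 | data) = 15/46, P(r = 6 | data) = 6/23.
So P(black next | data) = Σ P(black next | H) P(H | data) = (1)(7/46) + (5/6)(6/23) + (1/3)(15/46) + (1/6)(6/23) = 12/23.

0.5217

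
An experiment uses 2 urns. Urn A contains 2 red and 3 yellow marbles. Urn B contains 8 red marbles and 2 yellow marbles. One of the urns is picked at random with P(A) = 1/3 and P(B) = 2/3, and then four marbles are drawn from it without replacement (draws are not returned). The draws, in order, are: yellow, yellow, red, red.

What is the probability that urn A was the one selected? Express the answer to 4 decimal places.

For each hypothesis, P(data | H) works out to: P(data | urn A) = (3/5)(2/4)(2/3)(1/2) = 1/10; P(data | urn B) = (2/10)(1/9)(8/8)(7/7) = 1/45.
The prior-weighted likelihoods are 1/3 · 1/10 = 1/30, 2/3 · 1/45 = 2/135; these sum to 13/270.
Hence P(urn A | data) = (1/30) / (13/270) = 9/13.

0.6923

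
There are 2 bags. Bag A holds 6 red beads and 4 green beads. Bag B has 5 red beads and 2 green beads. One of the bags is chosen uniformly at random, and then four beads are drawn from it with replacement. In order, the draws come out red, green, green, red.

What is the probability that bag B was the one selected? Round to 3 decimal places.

0.420

For each hypothesis, P(data | H) works out to: P(data | bag A) = (6/10)(4/10)(4/10)(6/10) = 0.0576; P(data | bag B) = (5/7)(2/7)(2/7)(5/7) = 0.041649.
The prior-weighted likelihoods are 1/2 · 0.0576 = 0.0288, 1/2 · 0.041649 = 0.020825; summing to 0.049625.
By Bayes' rule, P(bag B | data) = (0.020825) / (0.049625) = 0.41964.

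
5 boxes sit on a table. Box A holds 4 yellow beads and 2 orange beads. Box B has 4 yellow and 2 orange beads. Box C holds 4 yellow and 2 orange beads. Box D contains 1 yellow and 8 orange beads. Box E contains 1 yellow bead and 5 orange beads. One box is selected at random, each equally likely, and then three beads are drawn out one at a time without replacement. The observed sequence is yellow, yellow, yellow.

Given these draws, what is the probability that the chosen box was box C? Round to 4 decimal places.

Compute the likelihood of the observed sequence for each case: P(data | box A) = (4/6)(3/5)(2/4) = 1/5; P(data | box B) = (4/6)(3/5)(2/4) = 1/5; P(data | box C) = (4/6)(3/5)(2/4) = 1/5; P(data | box D) = (1/9)(0/8) = 0; P(data | box E) = (1/6)(0/5) = 0.
Weighting by the prior gives 1/5 · 1/5 = 1/25, 1/5 · 1/5 = 1/25, 1/5 · 1/5 = 1/25, 1/5 · 0 = 0, 1/5 · 0 = 0; these sum to 3/25.
So P(box C | data) = (1/25) / (3/25) = 1/3.

0.3333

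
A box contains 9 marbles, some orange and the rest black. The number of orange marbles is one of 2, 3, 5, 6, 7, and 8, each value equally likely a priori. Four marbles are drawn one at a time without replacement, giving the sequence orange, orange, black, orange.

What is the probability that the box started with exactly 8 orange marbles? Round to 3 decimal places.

Compute the likelihood of the observed sequence for each case: P(data | r = 2) = (2/9)(1/8)(7/7)(0/6) = 0; P(data | r = 3) = (3/9)(2/8)(6/7)(1/6) = 1/84; P(data | r = 5) = (5/9)(4/8)(4/7)(3/6) = 5/63; P(data | r = 6) = (6/9)(5/8)(3/7)(4/6) = 5/42; P(data | r = 7) = (7/9)(6/8)(2/7)(5/6) = 5/36; P(data | r = 8) = (8/9)(7/8)(1/7)(6/6) = 1/9.
The prior-weighted likelihoods are 1/6 · 0 = 0, 1/6 · 1/84 = 1/504, 1/6 · 5/63 = 5/378, 1/6 · 5/42 = 5/252, 1/6 · 5/36 = 5/216, 1/6 · 1/9 = 1/54; with total 29/378.
By Bayes' rule, P(r = 8 | data) = (1/54) / (29/378) = 7/29.

0.241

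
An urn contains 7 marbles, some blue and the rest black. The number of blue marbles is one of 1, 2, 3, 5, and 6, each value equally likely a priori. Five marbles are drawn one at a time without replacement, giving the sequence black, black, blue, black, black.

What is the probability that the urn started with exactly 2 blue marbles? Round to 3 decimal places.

Under each hypothesis, the probability of the observed sequence is: P(data | r = 1) = (6/7)(5/6)(1/5)(4/4)(3/3) = 1/7; P(data | r = 2) = (5/7)(4/6)(2/5)(3/4)(2/3) = 2/21; P(data | r = 3) = (4/7)(3/6)(3/5)(2/4)(1/3) = 1/35; P(data | r = 5) = (2/7)(1/6)(5/5)(0/4) = 0; P(data | r = 6) = (1/7)(0/6) = 0.
Weighting by the prior gives 1/5 · 1/7 = 1/35, 1/5 · 2/21 = 2/105, 1/5 · 1/35 = 1/175, 1/5 · 0 = 0, 1/5 · 0 = 0; with total 4/75.
So P(r = 2 | data) = (2/105) / (4/75) = 5/14.

0.357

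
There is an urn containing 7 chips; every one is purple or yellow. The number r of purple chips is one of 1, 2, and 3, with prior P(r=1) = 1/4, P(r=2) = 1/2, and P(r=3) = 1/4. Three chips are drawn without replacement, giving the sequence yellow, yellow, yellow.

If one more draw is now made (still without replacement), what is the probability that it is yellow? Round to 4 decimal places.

0.5909

Under each hypothesis, the probability of the observed sequence is: P(data | r = 1) = (6/7)(5/6)(4/5) = 4/7; P(data | r = 2) = (5/7)(4/6)(3/5) = 2/7; P(data | r = 3) = (4/7)(3/6)(2/5) = 4/35.
Multiplying each by its prior: 1/4 · 4/7 = 1/7, 1/2 · 2/7 = 1/7, 1/4 · 4/35 = 1/35; summing to 11/35.
Dividing through by the total gives posterior P(r = 1 | data) = 5/11, P(r = 2 | data) = 5/11, P(r = 3 | data) = 1/11.
The predictive probability is P(yellow next | data) = (3/4)(5/11) + (1/2)(5/11) + (1/4)(1/11) = 13/22.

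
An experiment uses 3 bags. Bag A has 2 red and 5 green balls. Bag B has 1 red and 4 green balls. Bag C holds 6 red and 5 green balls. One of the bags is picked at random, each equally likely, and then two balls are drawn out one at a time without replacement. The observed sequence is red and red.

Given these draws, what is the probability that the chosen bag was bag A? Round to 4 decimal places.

0.1486

The likelihood of the observed sequence under each hypothesis: P(data | bag A) = (2/7)(1/6) = 1/21; P(data | bag B) = (1/5)(0/4) = 0; P(data | bag C) = (6/11)(5/10) = 3/11.
The prior-weighted likelihoods are 1/3 · 1/21 = 1/63, 1/3 · 0 = 0, 1/3 · 3/11 = 1/11; summing to 74/693.
Hence P(bag A | data) = (1/63) / (74/693) = 11/74.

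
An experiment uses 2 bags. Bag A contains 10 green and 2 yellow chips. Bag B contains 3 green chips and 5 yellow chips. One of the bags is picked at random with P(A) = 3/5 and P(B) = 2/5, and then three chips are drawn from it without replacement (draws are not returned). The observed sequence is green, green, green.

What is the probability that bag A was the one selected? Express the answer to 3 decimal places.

0.979

For each hypothesis, P(data | H) works out to: P(data | bag A) = (10/12)(9/11)(8/10) = 6/11; P(data | bag B) = (3/8)(2/7)(1/6) = 1/56.
The prior-weighted likelihoods are 3/5 · 6/11 = 18/55, 2/5 · 1/56 = 1/140; with total 103/308.
Therefore the posterior P(bag A | data) = (18/55) / (103/308) = 504/515.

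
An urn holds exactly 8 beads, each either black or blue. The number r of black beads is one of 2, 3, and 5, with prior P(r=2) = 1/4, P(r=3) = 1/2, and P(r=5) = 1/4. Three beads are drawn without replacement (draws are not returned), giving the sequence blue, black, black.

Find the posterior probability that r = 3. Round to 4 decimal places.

For each hypothesis, P(data | H) works out to: P(data | r = 2) = (6/8)(2/7)(1/6) = 1/28; P(data | r = 3) = (5/8)(3/7)(2/6) = 5/56; P(data | r = 5) = (3/8)(5/7)(4/6) = 5/28.
Weighting by the prior gives 1/4 · 1/28 = 1/112, 1/2 · 5/56 = 5/112, 1/4 · 5/28 = 5/112; with total 11/112.
Hence P(r = 3 | data) = (5/112) / (11/112) = 5/11.

0.4545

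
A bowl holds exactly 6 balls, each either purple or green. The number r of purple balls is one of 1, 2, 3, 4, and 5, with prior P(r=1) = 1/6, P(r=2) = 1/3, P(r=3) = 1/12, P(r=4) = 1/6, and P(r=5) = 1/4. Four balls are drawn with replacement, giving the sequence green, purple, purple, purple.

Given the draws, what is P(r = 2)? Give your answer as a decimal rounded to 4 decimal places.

Under each hypothesis, the probability of the observed sequence is: P(data | r = 1) = (5/6)(1/6)(1/6)(1/6) = 0.003858; P(data | r = 2) = (4/6)(2/6)(2/6)(2/6) = 0.024691; P(data | r = 3) = (3/6)(3/6)(3/6)(3/6) = 0.0625; P(data | r = 4) = (2/6)(4/6)(4/6)(4/6) = 0.098765; P(data | r = 5) = (1/6)(5/6)(5/6)(5/6) = 0.096451.
The prior-weighted likelihoods are 1/6 · 0.003858 = 0.000643, 1/3 · 0.024691 = 0.0082305, 1/12 · 0.0625 = 0.0052083, 1/6 · 0.098765 = 0.016461, 1/4 · 0.096451 = 0.024113; these sum to 0.054655.
So P(r = 2 | data) = (0.0082305) / (0.054655) = 0.15059.

0.1506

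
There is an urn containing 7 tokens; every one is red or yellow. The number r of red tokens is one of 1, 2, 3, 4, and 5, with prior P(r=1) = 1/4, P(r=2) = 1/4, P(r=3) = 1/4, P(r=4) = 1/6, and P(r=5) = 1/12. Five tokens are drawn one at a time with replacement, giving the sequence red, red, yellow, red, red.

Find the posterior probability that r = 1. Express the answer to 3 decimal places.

0.004

Under each hypothesis, the probability of the observed sequence is: P(data | r = 1) = (1/7)(1/7)(6/7)(1/7)(1/7) = 0.00035699; P(data | r = 2) = (2/7)(2/7)(5/7)(2/7)(2/7) = 0.0047599; P(data | r = 3) = (3/7)(3/7)(4/7)(3/7)(3/7) = 0.019278; P(data | r = 4) = (4/7)(4/7)(3/7)(4/7)(4/7) = 0.045695; P(data | r = 5) = (5/7)(5/7)(2/7)(5/7)(5/7) = 0.074374.
Multiplying each by its prior: 1/4 · 0.00035699 = 8.9249e-05, 1/4 · 0.0047599 = 0.00119, 1/4 · 0.019278 = 0.0048194, 1/6 · 0.045695 = 0.0076159, 1/12 · 0.074374 = 0.0061978; these sum to 0.019912.
Hence P(r = 1 | data) = (8.9249e-05) / (0.019912) = 0.0044821.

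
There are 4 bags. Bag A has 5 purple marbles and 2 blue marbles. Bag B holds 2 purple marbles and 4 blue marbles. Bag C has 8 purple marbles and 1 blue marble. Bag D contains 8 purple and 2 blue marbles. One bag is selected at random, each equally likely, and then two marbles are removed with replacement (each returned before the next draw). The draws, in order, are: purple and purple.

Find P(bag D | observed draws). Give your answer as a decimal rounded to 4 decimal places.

0.3120

For each hypothesis, P(data | H) works out to: P(data | bag A) = (5/7)(5/7) = 0.5102; P(data | bag B) = (2/6)(2/6) = 0.11111; P(data | bag C) = (8/9)(8/9) = 0.79012; P(data | bag D) = (8/10)(8/10) = 0.64.
The prior-weighted likelihoods are 1/4 · 0.5102 = 0.12755, 1/4 · 0.11111 = 0.027778, 1/4 · 0.79012 = 0.19753, 1/4 · 0.64 = 0.16; summing to 0.51286.
So P(bag D | data) = (0.16) / (0.51286) = 0.31198.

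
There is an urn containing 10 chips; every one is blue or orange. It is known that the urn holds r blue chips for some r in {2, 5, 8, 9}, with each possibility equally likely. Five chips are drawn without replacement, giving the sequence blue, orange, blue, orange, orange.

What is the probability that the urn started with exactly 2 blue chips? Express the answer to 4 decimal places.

For each hypothesis, P(data | H) works out to: P(data | r = 2) = (2/10)(8/9)(1/8)(7/7)(6/6) = 1/45; P(data | r = 5) = (5/10)(5/9)(4/8)(4/7)(3/6) = 5/126; P(data | r = 8) = (8/10)(2/9)(7/8)(1/7)(0/6) = 0; P(data | r = 9) = (9/10)(1/9)(8/8)(0/7) = 0.
The prior-weighted likelihoods are 1/4 · 1/45 = 1/180, 1/4 · 5/126 = 5/504, 1/4 · 0 = 0, 1/4 · 0 = 0; summing to 13/840.
Therefore the posterior P(r = 2 | data) = (1/180) / (13/840) = 14/39.

0.3590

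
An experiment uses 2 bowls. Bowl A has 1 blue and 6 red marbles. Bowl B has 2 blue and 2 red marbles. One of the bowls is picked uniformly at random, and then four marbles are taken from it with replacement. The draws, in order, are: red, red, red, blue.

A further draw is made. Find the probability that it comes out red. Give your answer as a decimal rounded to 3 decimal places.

0.711

For each hypothesis, P(data | H) works out to: P(data | bowl A) = (6/7)(6/7)(6/7)(1/7) = 0.089963; P(data | bowl B) = (2/4)(2/4)(2/4)(2/4) = 0.0625.
Weighting by the prior gives 1/2 · 0.089963 = 0.044981, 1/2 · 0.0625 = 0.03125; these sum to 0.076231.
Dividing through by the total gives posterior P(bowl A | data) = 0.59006, P(bowl B | data) = 0.40994.
The predictive probability is P(red next | data) = (6/7)(0.59006) + (1/2)(0.40994) = 0.71074.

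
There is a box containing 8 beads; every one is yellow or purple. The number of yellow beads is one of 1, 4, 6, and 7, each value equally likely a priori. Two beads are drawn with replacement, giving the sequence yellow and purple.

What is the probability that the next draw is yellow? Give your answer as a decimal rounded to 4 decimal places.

Compute the likelihood of the observed sequence for each case: P(data | r = 1) = (1/8)(7/8) = 7/64; P(data | r = 4) = (4/8)(4/8) = 1/4; P(data | r = 6) = (6/8)(2/8) = 3/16; P(data | r = 7) = (7/8)(1/8) = 7/64.
Weighting by the prior gives 1/4 · 7/64 = 7/256, 1/4 · 1/4 = 1/16, 1/4 · 3/16 = 3/64, 1/4 · 7/64 = 7/256; summing to 21/128.
The posterior is then P(r = 1 | data) = 1/6, P(r = 4 | data) = 8/21, P(r = 6 | data) = 2/7, P(r = 7 | data) = 1/6.
Averaging over the posterior, P(yellow next | data) = (1/8)(1/6) + (1/2)(8/21) + (3/4)(2/7) + (7/8)(1/6) = 4/7.

0.5714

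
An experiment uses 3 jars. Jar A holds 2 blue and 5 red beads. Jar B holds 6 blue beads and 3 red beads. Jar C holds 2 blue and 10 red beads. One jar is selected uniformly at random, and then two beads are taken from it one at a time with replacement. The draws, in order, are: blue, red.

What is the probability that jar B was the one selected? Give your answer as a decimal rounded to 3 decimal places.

0.393

The likelihood of the observed sequence under each hypothesis: P(data | jar A) = (2/7)(5/7) = 0.20408; P(data | jar B) = (6/9)(3/9) = 0.22222; P(data | jar C) = (2/12)(10/12) = 0.13889.
Weighting by the prior gives 1/3 · 0.20408 = 0.068027, 1/3 · 0.22222 = 0.074074, 1/3 · 0.13889 = 0.046296; these sum to 0.1884.
Hence P(jar B | data) = (0.074074) / (0.1884) = 0.39318.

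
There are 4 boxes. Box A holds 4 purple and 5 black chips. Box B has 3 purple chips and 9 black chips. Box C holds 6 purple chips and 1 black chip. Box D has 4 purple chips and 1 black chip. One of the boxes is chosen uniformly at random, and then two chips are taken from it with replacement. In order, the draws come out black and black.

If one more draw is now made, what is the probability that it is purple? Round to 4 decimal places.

Compute the likelihood of the observed sequence for each case: P(data | box A) = (5/9)(5/9) = 0.30864; P(data | box B) = (9/12)(9/12) = 0.5625; P(data | box C) = (1/7)(1/7) = 0.020408; P(data | box D) = (1/5)(1/5) = 0.04.
Multiplying each by its prior: 1/4 · 0.30864 = 0.07716, 1/4 · 0.5625 = 0.14062, 1/4 · 0.020408 = 0.005102, 1/4 · 0.04 = 0.01; these sum to 0.23289.
Normalising, the posterior is P(box A | data) = 0.33132, P(box B | data) = 0.60383, P(box C | data) = 0.021908, P(box D | data) = 0.042939.
So P(purple next | data) = Σ P(purple next | H) P(H | data) = (4/9)(0.33132) + (1/4)(0.60383) + (6/7)(0.021908) + (4/5)(0.042939) = 0.35134.

0.3513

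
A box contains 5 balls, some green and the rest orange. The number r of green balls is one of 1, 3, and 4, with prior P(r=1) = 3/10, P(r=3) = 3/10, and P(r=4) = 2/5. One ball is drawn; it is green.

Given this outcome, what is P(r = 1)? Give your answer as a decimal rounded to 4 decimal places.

0.1071

The likelihood of this draw under each hypothesis: P(data | r = 1) = (1/5) = 1/5; P(data | r = 3) = (3/5) = 3/5; P(data | r = 4) = (4/5) = 4/5.
The prior-weighted likelihoods are 3/10 · 1/5 = 3/50, 3/10 · 3/5 = 9/50, 2/5 · 4/5 = 8/25; summing to 14/25.
By Bayes' rule, P(r = 1 | data) = (3/50) / (14/25) = 3/28.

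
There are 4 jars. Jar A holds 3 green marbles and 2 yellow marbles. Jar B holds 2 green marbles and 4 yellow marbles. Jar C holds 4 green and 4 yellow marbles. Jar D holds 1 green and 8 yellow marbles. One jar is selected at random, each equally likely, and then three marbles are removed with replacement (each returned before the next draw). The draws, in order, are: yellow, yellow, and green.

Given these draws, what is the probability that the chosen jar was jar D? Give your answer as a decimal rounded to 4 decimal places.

For each hypothesis, P(data | H) works out to: P(data | jar A) = (2/5)(2/5)(3/5) = 0.096; P(data | jar B) = (4/6)(4/6)(2/6) = 0.14815; P(data | jar C) = (4/8)(4/8)(4/8) = 0.125; P(data | jar D) = (8/9)(8/9)(1/9) = 0.087791.
Multiplying each by its prior: 1/4 · 0.096 = 0.024, 1/4 · 0.14815 = 0.037037, 1/4 · 0.125 = 0.03125, 1/4 · 0.087791 = 0.021948; summing to 0.11423.
Therefore the posterior P(jar D | data) = (0.021948) / (0.11423) = 0.19213.

0.1921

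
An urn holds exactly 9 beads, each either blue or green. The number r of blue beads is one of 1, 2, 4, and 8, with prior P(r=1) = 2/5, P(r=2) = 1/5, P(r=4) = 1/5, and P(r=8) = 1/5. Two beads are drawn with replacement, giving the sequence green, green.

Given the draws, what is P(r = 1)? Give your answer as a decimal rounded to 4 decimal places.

0.6305

For each hypothesis, P(data | H) works out to: P(data | r = 1) = (8/9)(8/9) = 64/81; P(data | r = 2) = (7/9)(7/9) = 49/81; P(data | r = 4) = (5/9)(5/9) = 25/81; P(data | r = 8) = (1/9)(1/9) = 1/81.
Weighting by the prior gives 2/5 · 64/81 = 128/405, 1/5 · 49/81 = 49/405, 1/5 · 25/81 = 5/81, 1/5 · 1/81 = 1/405; with total 203/405.
Therefore the posterior P(r = 1 | data) = (128/405) / (203/405) = 128/203.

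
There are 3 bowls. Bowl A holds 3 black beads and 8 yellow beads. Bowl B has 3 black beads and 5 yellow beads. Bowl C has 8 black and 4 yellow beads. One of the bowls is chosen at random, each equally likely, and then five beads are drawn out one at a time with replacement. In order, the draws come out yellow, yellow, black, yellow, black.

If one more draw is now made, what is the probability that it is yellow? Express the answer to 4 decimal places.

0.6014

The likelihood of the observed sequence under each hypothesis: P(data | bowl A) = (8/11)(8/11)(3/11)(8/11)(3/11) = 0.028612; P(data | bowl B) = (5/8)(5/8)(3/8)(5/8)(3/8) = 0.034332; P(data | bowl C) = (4/12)(4/12)(8/12)(4/12)(8/12) = 0.016461.
Multiplying each by its prior: 1/3 · 0.028612 = 0.0095374, 1/3 · 0.034332 = 0.011444, 1/3 · 0.016461 = 0.005487; with total 0.026468.
Dividing through by the total gives posterior P(bowl A | data) = 0.36033, P(bowl B | data) = 0.43237, P(bowl C | data) = 0.2073.
Averaging over the posterior, P(yellow next | data) = (8/11)(0.36033) + (5/8)(0.43237) + (1/3)(0.2073) = 0.60139.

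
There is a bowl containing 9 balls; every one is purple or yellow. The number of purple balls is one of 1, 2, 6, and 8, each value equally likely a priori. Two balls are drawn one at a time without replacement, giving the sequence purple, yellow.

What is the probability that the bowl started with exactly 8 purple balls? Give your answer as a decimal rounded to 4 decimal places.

0.1667

Compute the likelihood of the observed sequence for each case: P(data | r = 1) = (1/9)(8/8) = 1/9; P(data | r = 2) = (2/9)(7/8) = 7/36; P(data | r = 6) = (6/9)(3/8) = 1/4; P(data | r = 8) = (8/9)(1/8) = 1/9.
The prior-weighted likelihoods are 1/4 · 1/9 = 1/36, 1/4 · 7/36 = 7/144, 1/4 · 1/4 = 1/16, 1/4 · 1/9 = 1/36; these sum to 1/6.
Hence P(r = 8 | data) = (1/36) / (1/6) = 1/6.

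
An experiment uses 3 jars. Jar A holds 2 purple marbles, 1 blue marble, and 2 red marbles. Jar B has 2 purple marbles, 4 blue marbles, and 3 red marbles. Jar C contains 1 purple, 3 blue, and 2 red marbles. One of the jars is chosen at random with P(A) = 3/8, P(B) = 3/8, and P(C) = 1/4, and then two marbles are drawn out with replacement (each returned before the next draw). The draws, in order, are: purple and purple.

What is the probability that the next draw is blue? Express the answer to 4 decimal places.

For each hypothesis, P(data | H) works out to: P(data | jar A) = (2/5)(2/5) = 0.16; P(data | jar B) = (2/9)(2/9) = 0.049383; P(data | jar C) = (1/6)(1/6) = 0.027778.
The prior-weighted likelihoods are 3/8 · 0.16 = 0.06, 3/8 · 0.049383 = 0.018519, 1/4 · 0.027778 = 0.0069444; summing to 0.085463.
Dividing through by the total gives posterior P(jar A | data) = 0.70206, P(jar B | data) = 0.21668, P(jar C | data) = 0.081257.
The predictive probability is P(blue next | data) = (1/5)(0.70206) + (4/9)(0.21668) + (1/2)(0.081257) = 0.27734.

0.2773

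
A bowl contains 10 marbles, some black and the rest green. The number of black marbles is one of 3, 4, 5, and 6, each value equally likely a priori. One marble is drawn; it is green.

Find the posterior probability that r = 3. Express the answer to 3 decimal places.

Compute the likelihood of this draw for each case: P(data | r = 3) = (7/10) = 7/10; P(data | r = 4) = (6/10) = 3/5; P(data | r = 5) = (5/10) = 1/2; P(data | r = 6) = (4/10) = 2/5.
Weighting by the prior gives 1/4 · 7/10 = 7/40, 1/4 · 3/5 = 3/20, 1/4 · 1/2 = 1/8, 1/4 · 2/5 = 1/10; with total 11/20.
By Bayes' rule, P(r = 3 | data) = (7/40) / (11/20) = 7/22.

0.318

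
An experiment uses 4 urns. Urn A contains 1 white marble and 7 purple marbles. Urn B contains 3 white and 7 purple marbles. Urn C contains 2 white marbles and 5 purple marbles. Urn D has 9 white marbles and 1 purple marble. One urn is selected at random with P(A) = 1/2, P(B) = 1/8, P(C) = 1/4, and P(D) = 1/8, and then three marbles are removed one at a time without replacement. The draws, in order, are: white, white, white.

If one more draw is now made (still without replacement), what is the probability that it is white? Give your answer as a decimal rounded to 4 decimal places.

0.8471

For each hypothesis, P(data | H) works out to: P(data | urn A) = (1/8)(0/7) = 0; P(data | urn B) = (3/10)(2/9)(1/8) = 1/120; P(data | urn C) = (2/7)(1/6)(0/5) = 0; P(data | urn D) = (9/10)(8/9)(7/8) = 7/10.
Weighting by the prior gives 1/2 · 0 = 0, 1/8 · 1/120 = 1/960, 1/4 · 0 = 0, 1/8 · 7/10 = 7/80; these sum to 17/192.
The posterior is then P(urn A | data) = 0, P(urn B | data) = 1/85, P(urn C | data) = 0, P(urn D | data) = 84/85.
The predictive probability is P(white next | data) = (0)(1/85) + (6/7)(84/85) = 72/85.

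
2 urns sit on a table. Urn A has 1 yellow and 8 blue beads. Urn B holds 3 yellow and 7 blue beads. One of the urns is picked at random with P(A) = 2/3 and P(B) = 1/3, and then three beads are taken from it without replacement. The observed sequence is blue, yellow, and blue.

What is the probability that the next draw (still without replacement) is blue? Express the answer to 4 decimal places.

For each hypothesis, P(data | H) works out to: P(data | urn A) = (8/9)(1/8)(7/7) = 0.11111; P(data | urn B) = (7/10)(3/9)(6/8) = 0.175.
Multiplying each by its prior: 2/3 · 0.11111 = 0.074074, 1/3 · 0.175 = 0.058333; summing to 0.13241.
Dividing through by the total gives posterior P(urn A | data) = 0.55944, P(urn B | data) = 0.44056.
So P(blue next | data) = Σ P(blue next | H) P(H | data) = (1)(0.55944) + (5/7)(0.44056) = 0.87413.

0.8741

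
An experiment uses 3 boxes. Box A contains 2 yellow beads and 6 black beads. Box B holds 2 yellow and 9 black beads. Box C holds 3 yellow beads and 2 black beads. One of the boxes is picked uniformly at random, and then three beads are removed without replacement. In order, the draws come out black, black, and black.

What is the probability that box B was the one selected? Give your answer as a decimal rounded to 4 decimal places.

0.5877

For each hypothesis, P(data | H) works out to: P(data | box A) = (6/8)(5/7)(4/6) = 0.35714; P(data | box B) = (9/11)(8/10)(7/9) = 0.50909; P(data | box C) = (2/5)(1/4)(0/3) = 0.
The prior-weighted likelihoods are 1/3 · 0.35714 = 0.11905, 1/3 · 0.50909 = 0.1697, 1/3 · 0 = 0; these sum to 0.28874.
So P(box B | data) = (0.1697) / (0.28874) = 0.58771.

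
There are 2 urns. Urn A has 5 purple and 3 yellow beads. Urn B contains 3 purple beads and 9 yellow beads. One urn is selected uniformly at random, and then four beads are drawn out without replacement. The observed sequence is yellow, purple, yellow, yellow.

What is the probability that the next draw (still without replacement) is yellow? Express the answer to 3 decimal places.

The likelihood of the observed sequence under each hypothesis: P(data | urn A) = (3/8)(5/7)(2/6)(1/5) = 0.017857; P(data | urn B) = (9/12)(3/11)(8/10)(7/9) = 0.12727.
Weighting by the prior gives 1/2 · 0.017857 = 0.0089286, 1/2 · 0.12727 = 0.063636; these sum to 0.072565.
The posterior is then P(urn A | data) = 0.12304, P(urn B | data) = 0.87696.
So P(yellow next | data) = Σ P(yellow next | H) P(H | data) = (0)(0.12304) + (3/4)(0.87696) = 0.65772.

0.658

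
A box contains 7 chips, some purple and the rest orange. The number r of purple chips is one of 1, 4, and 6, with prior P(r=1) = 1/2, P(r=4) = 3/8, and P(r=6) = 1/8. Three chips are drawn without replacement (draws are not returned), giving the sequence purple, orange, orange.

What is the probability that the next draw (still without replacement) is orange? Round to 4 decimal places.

0.7188

For each hypothesis, P(data | H) works out to: P(data | r = 1) = (1/7)(6/6)(5/5) = 1/7; P(data | r = 4) = (4/7)(3/6)(2/5) = 4/35; P(data | r = 6) = (6/7)(1/6)(0/5) = 0.
The prior-weighted likelihoods are 1/2 · 1/7 = 1/14, 3/8 · 4/35 = 3/70, 1/8 · 0 = 0; with total 4/35.
The posterior is then P(r = 1 | data) = 5/8, P(r = 4 | data) = 3/8, P(r = 6 | data) = 0.
So P(orange next | data) = Σ P(orange next | H) P(H | data) = (1)(5/8) + (1/4)(3/8) = 23/32.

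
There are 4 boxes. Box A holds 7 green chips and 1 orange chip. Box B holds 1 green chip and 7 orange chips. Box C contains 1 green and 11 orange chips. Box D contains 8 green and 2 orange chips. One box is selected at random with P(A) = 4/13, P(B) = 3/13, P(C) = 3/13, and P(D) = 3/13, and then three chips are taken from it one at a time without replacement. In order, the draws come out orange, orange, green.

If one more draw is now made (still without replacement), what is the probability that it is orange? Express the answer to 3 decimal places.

0.904

Under each hypothesis, the probability of the observed sequence is: P(data | box A) = (1/8)(0/7) = 0; P(data | box B) = (7/8)(6/7)(1/6) = 0.125; P(data | box C) = (11/12)(10/11)(1/10) = 0.083333; P(data | box D) = (2/10)(1/9)(8/8) = 0.022222.
Multiplying each by its prior: 4/13 · 0 = 0, 3/13 · 0.125 = 0.028846, 3/13 · 0.083333 = 0.019231, 3/13 · 0.022222 = 0.0051282; summing to 0.053205.
The posterior is then P(box A | data) = 0, P(box B | data) = 0.54217, P(box C | data) = 0.36145, P(box D | data) = 0.096386.
So P(orange next | data) = Σ P(orange next | H) P(H | data) = (1)(0.54217) + (1)(0.36145) + (0)(0.096386) = 0.90361.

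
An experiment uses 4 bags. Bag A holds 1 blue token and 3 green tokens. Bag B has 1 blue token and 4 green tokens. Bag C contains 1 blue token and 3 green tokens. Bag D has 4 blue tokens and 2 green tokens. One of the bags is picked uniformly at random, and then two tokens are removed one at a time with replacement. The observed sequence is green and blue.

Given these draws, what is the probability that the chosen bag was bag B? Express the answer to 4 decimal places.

Compute the likelihood of the observed sequence for each case: P(data | bag A) = (3/4)(1/4) = 0.1875; P(data | bag B) = (4/5)(1/5) = 0.16; P(data | bag C) = (3/4)(1/4) = 0.1875; P(data | bag D) = (2/6)(4/6) = 0.22222.
Weighting by the prior gives 1/4 · 0.1875 = 0.046875, 1/4 · 0.16 = 0.04, 1/4 · 0.1875 = 0.046875, 1/4 · 0.22222 = 0.055556; with total 0.18931.
By Bayes' rule, P(bag B | data) = (0.04) / (0.18931) = 0.2113.

0.2113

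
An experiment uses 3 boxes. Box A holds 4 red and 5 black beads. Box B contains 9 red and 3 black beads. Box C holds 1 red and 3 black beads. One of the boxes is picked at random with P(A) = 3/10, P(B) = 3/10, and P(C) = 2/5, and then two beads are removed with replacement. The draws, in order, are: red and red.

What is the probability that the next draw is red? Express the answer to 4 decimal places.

For each hypothesis, P(data | H) works out to: P(data | box A) = (4/9)(4/9) = 0.19753; P(data | box B) = (9/12)(9/12) = 0.5625; P(data | box C) = (1/4)(1/4) = 0.0625.
Weighting by the prior gives 3/10 · 0.19753 = 0.059259, 3/10 · 0.5625 = 0.16875, 2/5 · 0.0625 = 0.025; these sum to 0.25301.
Normalising, the posterior is P(box A | data) = 0.23422, P(box B | data) = 0.66697, P(box C | data) = 0.098811.
The predictive probability is P(red next | data) = (4/9)(0.23422) + (3/4)(0.66697) + (1/4)(0.098811) = 0.62903.

0.6290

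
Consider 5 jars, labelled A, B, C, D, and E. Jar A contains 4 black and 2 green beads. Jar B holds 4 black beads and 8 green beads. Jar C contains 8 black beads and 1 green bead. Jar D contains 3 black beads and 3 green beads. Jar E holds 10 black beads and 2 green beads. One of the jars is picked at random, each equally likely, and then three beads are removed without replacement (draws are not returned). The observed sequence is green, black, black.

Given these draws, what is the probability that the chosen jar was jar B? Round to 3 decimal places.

Under each hypothesis, the probability of the observed sequence is: P(data | jar A) = (2/6)(4/5)(3/4) = 0.2; P(data | jar B) = (8/12)(4/11)(3/10) = 0.072727; P(data | jar C) = (1/9)(8/8)(7/7) = 0.11111; P(data | jar D) = (3/6)(3/5)(2/4) = 0.15; P(data | jar E) = (2/12)(10/11)(9/10) = 0.13636.
Weighting by the prior gives 1/5 · 0.2 = 0.04, 1/5 · 0.072727 = 0.014545, 1/5 · 0.11111 = 0.022222, 1/5 · 0.15 = 0.03, 1/5 · 0.13636 = 0.027273; with total 0.13404.
So P(jar B | data) = (0.014545) / (0.13404) = 0.10852.

0.109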